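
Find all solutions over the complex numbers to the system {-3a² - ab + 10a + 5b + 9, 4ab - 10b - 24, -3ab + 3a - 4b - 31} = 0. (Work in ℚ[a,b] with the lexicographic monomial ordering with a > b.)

{(1, -4)}

Compute a lex Gröbner basis by Buchberger's algorithm.
f_1 = -3a² - ab + 10a + 5b + 9, LT = a².
f_2 = 4ab - 10b - 24, LT = ab.
f_3 = -3ab + 3a - 4b - 31, LT = ab.

S(f_1,f_2): lcm = a²b. S = ⅓ab² - ⅚ab + 6a - 5/3b² - 3b.
  leading term ab²: subtract (1/12b)·f_2 from ⅓ab² - ⅚ab + 6a - 5/3b² - 3b → -⅚ab + 6a - ⅚b² - b
  leading term ab: subtract (-5/24)·f_2 from -⅚ab + 6a - ⅚b² - b → 6a - ⅚b² - 37/12b - 5
  leading term a: no divisor's leading term divides it; move 6a to the remainder.
  leading term b²: no divisor's leading term divides it; move -⅚b² to the remainder.
  leading term b: no divisor's leading term divides it; move -37/12b to the remainder.
  leading term 1: no divisor's leading term divides it; move -5 to the remainder.
  remainder 6a - ⅚b² - 37/12b - 5 ≠ 0; add h_4 = 6a - ⅚b² - 37/12b - 5 to the basis.

S(f_1,f_3): lcm = a²b. S = a² + ⅓ab² - 14/3ab - 31/3a - 5/3b² - 3b.
  leading term a²: subtract (-⅓)·f_1 from a² + ⅓ab² - 14/3ab - 31/3a - 5/3b² - 3b → ⅓ab² - 5ab - 7a - 5/3b² - 4/3b + 3
  leading term ab²: subtract (1/12b)·f_2 from ⅓ab² - 5ab - 7a - 5/3b² - 4/3b + 3 → -5ab - 7a - ⅚b² + ⅔b + 3
  leading term ab: subtract (-5/4)·f_2 from -5ab - 7a - ⅚b² + ⅔b + 3 → -7a - ⅚b² - 71/6b - 27
  leading term a: subtract (-7/6)·h_4 from -7a - ⅚b² - 71/6b - 27 → -65/36b² - 1111/72b - 197/6
  leading term b²: no divisor's leading term divides it; move -65/36b² to the remainder.
  leading term b: no divisor's leading term divides it; move -1111/72b to the remainder.
  leading term 1: no divisor's leading term divides it; move -197/6 to the remainder.
  remainder -65/36b² - 1111/72b - 197/6 ≠ 0; add h_5 = -65/36b² - 1111/72b - 197/6 to the basis.

S(f_2,f_3): lcm = ab. S = a - 23/6b - 49/3.
  leading term a: subtract (⅙)·h_4 from a - 23/6b - 49/3 → 5/36b² - 239/72b - 31/2
  leading term b²: subtract (-1/13)·h_5 from 5/36b² - 239/72b - 31/2 → -703/156b - 703/39
  leading term b: no divisor's leading term divides it; move -703/156b to the remainder.
  leading term 1: no divisor's leading term divides it; move -703/39 to the remainder.
  remainder -703/156b - 703/39 ≠ 0; add h_6 = -703/156b - 703/39 to the basis.

The other S-polynomials (S(f_1,h_4), S(f_2,h_4), S(f_3,h_4), S(f_1,h_5), S(f_2,h_5), S(f_3,h_5), S(h_4,h_5), S(f_1,h_6), S(f_2,h_6), S(f_3,h_6), S(h_4,h_6), S(h_5,h_6)) all reduce to 0 modulo the current basis, so we have a Gröbner basis.
Inter-reduce: drop elements whose leading term is divisible by another's, tail-reduce, and make monic.
Reduced Gröbner basis: {a - 1, b + 4}.

Elimination: the polynomial b + 4 lies in the elimination ideal for b, so b ∈ {-4}. For each such b, the remaining basis elements (now univariate) give the rest of the solution.
  b = -4: the earlier basis element becomes a - 1 = 0, giving a = 1 — point (1, -4).
Zero-dimensionality of the ideal guarantees finitely many solutions over ℂ.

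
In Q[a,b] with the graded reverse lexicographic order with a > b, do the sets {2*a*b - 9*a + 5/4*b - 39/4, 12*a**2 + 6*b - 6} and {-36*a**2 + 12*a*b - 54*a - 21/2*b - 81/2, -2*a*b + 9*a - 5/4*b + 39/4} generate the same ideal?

Yes, the ideals are equal.

Equality of ideals is decidable: compute both reduced Gröbner bases (unique for the ordering) and check whether they agree.
Buchberger on the first generating set:
f_1 = 2*a*b - 9*a + 5/4*b - 39/4, LT = a*b.
f_2 = 12*a**2 + 6*b - 6, LT = a**2.

S(f_1,f_2): lcm = a**2*b. S = -9/2*a**2 + 5/8*a*b - 1/2*b**2 - 39/8*a + 1/2*b.
  leading term a**2: subtract (-3/8)·f_2 from -9/2*a**2 + 5/8*a*b - 1/2*b**2 - 39/8*a + 1/2*b → 5/8*a*b - 1/2*b**2 - 39/8*a + 11/4*b - 9/4
  leading term a*b: subtract (5/16)·f_1 from 5/8*a*b - 1/2*b**2 - 39/8*a + 11/4*b - 9/4 → -1/2*b**2 - 33/16*a + 151/64*b + 51/64
  leading term b**2: no divisor's leading term divides it; move -1/2*b**2 to the remainder.
  leading term a: no divisor's leading term divides it; move -33/16*a to the remainder.
  leading term b: no divisor's leading term divides it; move 151/64*b to the remainder.
  leading term 1: no divisor's leading term divides it; move 51/64 to the remainder.
  remainder -1/2*b**2 - 33/16*a + 151/64*b + 51/64 ≠ 0; add g_3 = -1/2*b**2 - 33/16*a + 151/64*b + 51/64 to the basis.

S(f_1,g_3): lcm = a*b**2. S = -33/8*a**2 + 7/32*a*b + 5/8*b**2 + 51/32*a - 39/8*b.
  leading term a**2: subtract (-11/32)·f_2 from -33/8*a**2 + 7/32*a*b + 5/8*b**2 + 51/32*a - 39/8*b → 7/32*a*b + 5/8*b**2 + 51/32*a - 45/16*b - 33/16
  leading term a*b: subtract (7/64)·f_1 from 7/32*a*b + 5/8*b**2 + 51/32*a - 45/16*b - 33/16 → 5/8*b**2 + 165/64*a - 755/256*b - 255/256
  leading term b**2: subtract (-5/4)·g_3 from 5/8*b**2 + 165/64*a - 755/256*b - 255/256 → 0
  remainder 0.

S(f_2,g_3): leading monomials are coprime, so the S-polynomial reduces to 0 (Buchberger's first criterion).
Every S-polynomial of the final basis reduces to 0, so we have a Gröbner basis.
Inter-reduce: drop elements whose leading term is divisible by another's, tail-reduce, and make monic.
Reduced Gröbner basis: {a**2 + 1/2*b - 1/2, a*b - 9/2*a + 5/8*b - 39/8, b**2 + 33/8*a - 151/32*b - 51/32}.

Buchberger on the second generating set:
h_1 = -36*a**2 + 12*a*b - 54*a - 21/2*b - 81/2, LT = a**2.
h_2 = -2*a*b + 9*a - 5/4*b + 39/4, LT = a*b.

S(h_1,h_2): lcm = a**2*b. S = -1/3*a*b**2 + 9/2*a**2 + 7/8*a*b + 7/24*b**2 + 39/8*a + 9/8*b.
  leading term a*b**2: subtract (1/6*b)·h_2 from -1/3*a*b**2 + 9/2*a**2 + 7/8*a*b + 7/24*b**2 + 39/8*a + 9/8*b → 9/2*a**2 - 5/8*a*b + 1/2*b**2 + 39/8*a - 1/2*b
  leading term a**2: subtract (-1/8)·h_1 from 9/2*a**2 - 5/8*a*b + 1/2*b**2 + 39/8*a - 1/2*b → 7/8*a*b + 1/2*b**2 - 15/8*a - 29/16*b - 81/16
  leading term a*b: subtract (-7/16)·h_2 from 7/8*a*b + 1/2*b**2 - 15/8*a - 29/16*b - 81/16 → 1/2*b**2 + 33/16*a - 151/64*b - 51/64
  leading term b**2: no divisor's leading term divides it; move 1/2*b**2 to the remainder.
  leading term a: no divisor's leading term divides it; move 33/16*a to the remainder.
  leading term b: no divisor's leading term divides it; move -151/64*b to the remainder.
  leading term 1: no divisor's leading term divides it; move -51/64 to the remainder.
  remainder 1/2*b**2 + 33/16*a - 151/64*b - 51/64 ≠ 0; add k_3 = 1/2*b**2 + 33/16*a - 151/64*b - 51/64 to the basis.

S(h_1,k_3): leading monomials are coprime, so the S-polynomial reduces to 0 (Buchberger's first criterion).
S(h_2,k_3): lcm = a*b**2. S = -33/8*a**2 + 7/32*a*b + 5/8*b**2 + 51/32*a - 39/8*b.
  leading term a**2: subtract (11/96)·h_1 from -33/8*a**2 + 7/32*a*b + 5/8*b**2 + 51/32*a - 39/8*b → -37/32*a*b + 5/8*b**2 + 249/32*a - 235/64*b + 297/64
  leading term a*b: subtract (37/64)·h_2 from -37/32*a*b + 5/8*b**2 + 249/32*a - 235/64*b + 297/64 → 5/8*b**2 + 165/64*a - 755/256*b - 255/256
  leading term b**2: subtract (5/4)·k_3 from 5/8*b**2 + 165/64*a - 755/256*b - 255/256 → 0
  remainder 0.

Every S-polynomial of the final basis reduces to 0, so we have a Gröbner basis.
Inter-reduce: drop elements whose leading term is divisible by another's, tail-reduce, and make monic.
Reduced Gröbner basis: {a**2 + 1/2*b - 1/2, a*b - 9/2*a + 5/8*b - 39/8, b**2 + 33/8*a - 151/32*b - 51/32}.

The two bases agree; hence the ideals are identical.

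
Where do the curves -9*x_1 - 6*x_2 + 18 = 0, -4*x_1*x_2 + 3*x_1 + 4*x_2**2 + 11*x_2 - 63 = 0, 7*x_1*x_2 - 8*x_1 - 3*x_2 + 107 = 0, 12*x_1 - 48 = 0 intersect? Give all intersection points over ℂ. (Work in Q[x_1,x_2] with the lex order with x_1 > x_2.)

Compute a lex Gröbner basis by Buchberger's algorithm.
f_1 = -9*x_1 - 6*x_2 + 18, LT = x_1.
f_2 = -4*x_1*x_2 + 3*x_1 + 4*x_2**2 + 11*x_2 - 63, LT = x_1*x_2.
f_3 = 7*x_1*x_2 - 8*x_1 - 3*x_2 + 107, LT = x_1*x_2.
f_4 = 12*x_1 - 48, LT = x_1.

S(f_1,f_2): lcm = x_1*x_2. S = 3/4*x_1 + 5/3*x_2**2 + 3/4*x_2 - 63/4.
  reduce S modulo (f_1, f_2, f_3, f_4):
  remainder 5/3*x_2**2 + 1/4*x_2 - 57/4 ≠ 0; add h_5 = 5/3*x_2**2 + 1/4*x_2 - 57/4 to the basis.

S(f_1,f_3): lcm = x_1*x_2. S = 8/7*x_1 + 2/3*x_2**2 - 11/7*x_2 - 107/7.
  reduce S modulo (f_1, f_2, f_3, f_4, h_5):
  remainder -73/30*x_2 - 73/10 ≠ 0; add h_6 = -73/30*x_2 - 73/10 to the basis.

The other S-polynomials (S(f_1,f_4), S(f_2,f_3), S(f_2,f_4), S(f_3,f_4), S(f_1,h_5), S(f_2,h_5), S(f_3,h_5), S(f_4,h_5), S(f_1,h_6), S(f_2,h_6), S(f_3,h_6), S(f_4,h_6), S(h_5,h_6)) all reduce to 0 modulo the current basis, so we have a Gröbner basis.
Inter-reduce: drop elements whose leading term is divisible by another's, tail-reduce, and make monic.
Reduced Gröbner basis: {x_1 - 4, x_2 + 3}.

From the last basis element, x_2 + 3 = 0, so x_2 takes values in {-3}. Each choice, substituted upward through the basis, yields the corresponding point(s) of the solution set.
  x_2 = -3: the earlier basis element becomes x_1 - 4 = 0, giving x_1 = 4 — point (4, -3).

{(4, -3)}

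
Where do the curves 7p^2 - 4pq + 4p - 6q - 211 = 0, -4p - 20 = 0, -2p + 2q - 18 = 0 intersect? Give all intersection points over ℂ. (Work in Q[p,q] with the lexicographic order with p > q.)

Compute a lex Gröbner basis by Buchberger's algorithm.
f_1 = 7p^2 - 4pq + 4p - 6q - 211, LT = p^2.
f_2 = -4p - 20, LT = p.
f_3 = -2p + 2q - 18, LT = p.

S(f_1,f_2): lcm = p^2. S = -4/7pq - 31/7p - 6/7q - 211/7.
  leading term pq: subtract (1/7q)·f_2 from -4/7pq - 31/7p - 6/7q - 211/7 → -31/7p + 2q - 211/7
  leading term p: subtract (31/28)·f_2 from -31/7p + 2q - 211/7 → 2q - 8
  leading term q: no divisor's leading term divides it; move 2q to the remainder.
  leading term 1: no divisor's leading term divides it; move -8 to the remainder.
  remainder 2q - 8 ≠ 0; add h_4 = 2q - 8 to the basis.

The other S-polynomials (S(f_1,f_3), S(f_2,f_3), S(f_1,h_4), S(f_2,h_4), S(f_3,h_4)) all reduce to 0 modulo the current basis, so we have a Gröbner basis.
Inter-reduce: drop elements whose leading term is divisible by another's, tail-reduce, and make monic.
Reduced Gröbner basis: {p + 5, q - 4}.

Since the basis is lex-ordered, q - 4 is univariate in q. Its roots are {4}. Back-substituting each root into the other basis elements fixes the other coordinates.
  q = 4: the earlier basis element becomes p + 5 = 0, giving p = -5 — point (-5, 4).
Check: every point annihilates each of the original generators.
This is the nonlinear analogue of row-reducing a linear system.

{(-5, 4)}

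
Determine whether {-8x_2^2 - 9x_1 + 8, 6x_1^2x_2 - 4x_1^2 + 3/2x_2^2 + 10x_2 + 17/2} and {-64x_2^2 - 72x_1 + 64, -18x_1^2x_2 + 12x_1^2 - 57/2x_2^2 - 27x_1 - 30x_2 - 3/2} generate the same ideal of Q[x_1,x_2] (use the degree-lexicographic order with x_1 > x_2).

Yes, the ideals are equal.

Equality of ideals is decidable: compute both reduced Gröbner bases (unique for the ordering) and check whether they agree.
Buchberger on the first generating set:
f_1 = -8x_2^2 - 9x_1 + 8, LT = x_2^2.
f_2 = 6x_1^2x_2 - 4x_1^2 + 3/2x_2^2 + 10x_2 + 17/2, LT = x_1^2x_2.

S(f_1,f_2): lcm = x_1^2x_2^2. S = 9/8x_1^3 + 2/3x_1^2x_2 - 1/4x_2^3 - x_1^2 - 5/3x_2^2 - 17/12x_2.
  leading term x_1^3: no divisor's leading term divides it; move 9/8x_1^3 to the remainder.
  leading term x_1^2x_2: subtract (1/9)·f_2 from 2/3x_1^2x_2 - 1/4x_2^3 - x_1^2 - 5/3x_2^2 - 17/12x_2 → -1/4x_2^3 - 5/9x_1^2 - 11/6x_2^2 - 91/36x_2 - 17/18
  leading term x_2^3: subtract (1/32x_2)·f_1 from -1/4x_2^3 - 5/9x_1^2 - 11/6x_2^2 - 91/36x_2 - 17/18 → -5/9x_1^2 + 9/32x_1x_2 - 11/6x_2^2 - 25/9x_2 - 17/18
  leading term x_1^2: no divisor's leading term divides it; move -5/9x_1^2 to the remainder.
  leading term x_1x_2: no divisor's leading term divides it; move 9/32x_1x_2 to the remainder.
  leading term x_2^2: subtract (11/48)·f_1 from -11/6x_2^2 - 25/9x_2 - 17/18 → 33/16x_1 - 25/9x_2 - 25/9
  leading term x_1: no divisor's leading term divides it; move 33/16x_1 to the remainder.
  leading term x_2: no divisor's leading term divides it; move -25/9x_2 to the remainder.
  leading term 1: no divisor's leading term divides it; move -25/9 to the remainder.
  remainder 9/8x_1^3 - 5/9x_1^2 + 9/32x_1x_2 + 33/16x_1 - 25/9x_2 - 25/9 ≠ 0; add g_3 = 9/8x_1^3 - 5/9x_1^2 + 9/32x_1x_2 + 33/16x_1 - 25/9x_2 - 25/9 to the basis.

The other S-polynomials (S(f_1,g_3), S(f_2,g_3)) all reduce to 0 modulo the current basis, so we have a Gröbner basis.
Inter-reduce: drop elements whose leading term is divisible by another's, tail-reduce, and make monic.
Reduced Gröbner basis: {x_1^3 - 40/81x_1^2 + 1/4x_1x_2 + 11/6x_1 - 200/81x_2 - 200/81, x_1^2x_2 - 2/3x_1^2 - 9/32x_1 + 5/3x_2 + 5/3, x_2^2 + 9/8x_1 - 1}.

Buchberger on the second generating set:
h_1 = -64x_2^2 - 72x_1 + 64, LT = x_2^2.
h_2 = -18x_1^2x_2 + 12x_1^2 - 57/2x_2^2 - 27x_1 - 30x_2 - 3/2, LT = x_1^2x_2.

S(h_1,h_2): lcm = x_1^2x_2^2. S = 9/8x_1^3 + 2/3x_1^2x_2 - 19/12x_2^3 - x_1^2 - 3/2x_1x_2 - 5/3x_2^2 - 1/12x_2.
  leading term x_1^3: no divisor's leading term divides it; move 9/8x_1^3 to the remainder.
  leading term x_1^2x_2: subtract (-1/27)·h_2 from 2/3x_1^2x_2 - 19/12x_2^3 - x_1^2 - 3/2x_1x_2 - 5/3x_2^2 - 1/12x_2 → -19/12x_2^3 - 5/9x_1^2 - 3/2x_1x_2 - 49/18x_2^2 - x_1 - 43/36x_2 - 1/18
  leading term x_2^3: subtract (19/768x_2)·h_1 from -19/12x_2^3 - 5/9x_1^2 - 3/2x_1x_2 - 49/18x_2^2 - x_1 - 43/36x_2 - 1/18 → -5/9x_1^2 + 9/32x_1x_2 - 49/18x_2^2 - x_1 - 25/9x_2 - 1/18
  leading term x_1^2: no divisor's leading term divides it; move -5/9x_1^2 to the remainder.
  leading term x_1x_2: no divisor's leading term divides it; move 9/32x_1x_2 to the remainder.
  leading term x_2^2: subtract (49/1152)·h_1 from -49/18x_2^2 - x_1 - 25/9x_2 - 1/18 → 33/16x_1 - 25/9x_2 - 25/9
  leading term x_1: no divisor's leading term divides it; move 33/16x_1 to the remainder.
  leading term x_2: no divisor's leading term divides it; move -25/9x_2 to the remainder.
  leading term 1: no divisor's leading term divides it; move -25/9 to the remainder.
  remainder 9/8x_1^3 - 5/9x_1^2 + 9/32x_1x_2 + 33/16x_1 - 25/9x_2 - 25/9 ≠ 0; add k_3 = 9/8x_1^3 - 5/9x_1^2 + 9/32x_1x_2 + 33/16x_1 - 25/9x_2 - 25/9 to the basis.

The other S-polynomials (S(h_1,k_3), S(h_2,k_3)) all reduce to 0 modulo the current basis, so we have a Gröbner basis.
Inter-reduce: drop elements whose leading term is divisible by another's, tail-reduce, and make monic.
Reduced Gröbner basis: {x_1^3 - 40/81x_1^2 + 1/4x_1x_2 + 11/6x_1 - 200/81x_2 - 200/81, x_1^2x_2 - 2/3x_1^2 - 9/32x_1 + 5/3x_2 + 5/3, x_2^2 + 9/8x_1 - 1}.

The two bases agree; hence the ideals are identical.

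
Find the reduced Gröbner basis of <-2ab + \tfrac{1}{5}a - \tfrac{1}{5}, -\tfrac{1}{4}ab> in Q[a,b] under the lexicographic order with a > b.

G = {a - 1, b}

f_1 = -2ab + \tfrac{1}{5}a - \tfrac{1}{5}, LT = ab.
f_2 = -\tfrac{1}{4}ab, LT = ab.

S(f_1,f_2): lcm = ab. S = -\tfrac{1}{10}a + \tfrac{1}{10}.
  leading term a: no divisor's leading term divides it; move -\tfrac{1}{10}a to the remainder.
  leading term 1: no divisor's leading term divides it; move \tfrac{1}{10} to the remainder.
  remainder -\tfrac{1}{10}a + \tfrac{1}{10} ≠ 0; add g_3 = -\tfrac{1}{10}a + \tfrac{1}{10} to the basis.

S(f_1,g_3): lcm = ab. S = -\tfrac{1}{10}a + b + \tfrac{1}{10}.
  leading term a: subtract (1)·g_3 from -\tfrac{1}{10}a + b + \tfrac{1}{10} → b
  leading term b: no divisor's leading term divides it; move b to the remainder.
  remainder b ≠ 0; add g_4 = b to the basis.

The other S-polynomials (S(f_2,g_3), S(f_1,g_4), S(f_2,g_4), S(g_3,g_4)) all reduce to 0 modulo the current basis, so we have a Gröbner basis.
Inter-reduce: drop elements whose leading term is divisible by another's, tail-reduce, and make monic.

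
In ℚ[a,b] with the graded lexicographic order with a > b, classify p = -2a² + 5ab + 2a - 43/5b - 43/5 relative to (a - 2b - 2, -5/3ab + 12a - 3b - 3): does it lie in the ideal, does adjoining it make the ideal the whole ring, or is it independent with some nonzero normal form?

First compute the reduced Gröbner basis of I by Buchberger's algorithm.
f_1 = a - 2b - 2, LT = a.
f_2 = -5/3ab + 12a - 3b - 3, LT = ab.

S(f_1,f_2): lcm = ab. S = -2b² + 36/5a - 19/5b - 9/5.
  reduce S modulo (f_1, f_2):
  remainder -2b² + 53/5b + 63/5 ≠ 0; add h_3 = -2b² + 53/5b + 63/5 to the basis.

The other S-polynomials (S(f_1,h_3), S(f_2,h_3)) all reduce to 0 modulo the current basis, so we have a Gröbner basis.
Inter-reduce: drop elements whose leading term is divisible by another's, tail-reduce, and make monic.
Reduced Gröbner basis: {b² - 53/10b - 63/10, a - 2b - 2}.
Label its elements g_1 = b² - 53/10b - 63/10, g_2 = a - 2b - 2.

Reduce p = -2a² + 5ab + 2a - 43/5b - 43/5 modulo G:
  leading term a²: subtract (-2a)·g_2 from -2a² + 5ab + 2a - 43/5b - 43/5 → ab - 2a - 43/5b - 43/5
  leading term ab: subtract (b)·g_2 from ab - 2a - 43/5b - 43/5 → 2b² - 2a - 33/5b - 43/5
  leading term b²: subtract (2)·g_1 from 2b² - 2a - 33/5b - 43/5 → -2a + 4b + 4
  leading term a: subtract (-2)·g_2 from -2a + 4b + 4 → 0
  normal form = 0.
Since the normal form is 0, p ∈ I.

Ideal membership is decidable via reduction modulo a Gröbner basis.

-2a² + 5ab + 2a - 43/5b - 43/5 lies in I (it reduces to 0).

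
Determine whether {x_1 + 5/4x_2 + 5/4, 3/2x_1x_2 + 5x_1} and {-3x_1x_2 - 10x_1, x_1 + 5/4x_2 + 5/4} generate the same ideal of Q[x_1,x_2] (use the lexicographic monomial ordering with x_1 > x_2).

Two ideals are equal iff their reduced Gröbner bases coincide (the reduced basis is unique for a fixed ordering).
Buchberger on the first generating set:
f_1 = x_1 + 5/4x_2 + 5/4, LT = x_1.
f_2 = 3/2x_1x_2 + 5x_1, LT = x_1x_2.

S(f_1,f_2): lcm = x_1x_2. S = -10/3x_1 + 5/4x_2^2 + 5/4x_2.
  leading term x_1: subtract (-10/3)·f_1 from -10/3x_1 + 5/4x_2^2 + 5/4x_2 → 5/4x_2^2 + 65/12x_2 + 25/6
  leading term x_2^2: no divisor's leading term divides it; move 5/4x_2^2 to the remainder.
  leading term x_2: no divisor's leading term divides it; move 65/12x_2 to the remainder.
  leading term 1: no divisor's leading term divides it; move 25/6 to the remainder.
  remainder 5/4x_2^2 + 65/12x_2 + 25/6 ≠ 0; add g_3 = 5/4x_2^2 + 65/12x_2 + 25/6 to the basis.

S(f_1,g_3): leading monomials are coprime, so the S-polynomial reduces to 0 (Buchberger's first criterion).
S(f_2,g_3): lcm = x_1x_2^2. S = -x_1x_2 - 10/3x_1.
  leading term x_1x_2: subtract (-x_2)·f_1 from -x_1x_2 - 10/3x_1 → -10/3x_1 + 5/4x_2^2 + 5/4x_2
  leading term x_1: subtract (-10/3)·f_1 from -10/3x_1 + 5/4x_2^2 + 5/4x_2 → 5/4x_2^2 + 65/12x_2 + 25/6
  leading term x_2^2: subtract (1)·g_3 from 5/4x_2^2 + 65/12x_2 + 25/6 → 0
  remainder 0.

Every S-polynomial of the final basis reduces to 0, so we have a Gröbner basis.
Inter-reduce: drop elements whose leading term is divisible by another's, tail-reduce, and make monic.
Reduced Gröbner basis: {x_1 + 5/4x_2 + 5/4, x_2^2 + 13/3x_2 + 10/3}.

Buchberger on the second generating set:
h_1 = -3x_1x_2 - 10x_1, LT = x_1x_2.
h_2 = x_1 + 5/4x_2 + 5/4, LT = x_1.

S(h_1,h_2): lcm = x_1x_2. S = 10/3x_1 - 5/4x_2^2 - 5/4x_2.
  leading term x_1: subtract (10/3)·h_2 from 10/3x_1 - 5/4x_2^2 - 5/4x_2 → -5/4x_2^2 - 65/12x_2 - 25/6
  leading term x_2^2: no divisor's leading term divides it; move -5/4x_2^2 to the remainder.
  leading term x_2: no divisor's leading term divides it; move -65/12x_2 to the remainder.
  leading term 1: no divisor's leading term divides it; move -25/6 to the remainder.
  remainder -5/4x_2^2 - 65/12x_2 - 25/6 ≠ 0; add k_3 = -5/4x_2^2 - 65/12x_2 - 25/6 to the basis.

S(h_1,k_3): lcm = x_1x_2^2. S = -x_1x_2 - 10/3x_1.
  leading term x_1x_2: subtract (1/3)·h_1 from -x_1x_2 - 10/3x_1 → 0
  remainder 0.

S(h_2,k_3): leading monomials are coprime, so the S-polynomial reduces to 0 (Buchberger's first criterion).
Every S-polynomial of the final basis reduces to 0, so we have a Gröbner basis.
Inter-reduce: drop elements whose leading term is divisible by another's, tail-reduce, and make monic.
Reduced Gröbner basis: {x_1 + 5/4x_2 + 5/4, x_2^2 + 13/3x_2 + 10/3}.

Same reduced basis, so the two generating sets span the same ideal.
The same test decides containment: I ⊆ J iff every generator of I reduces to 0 modulo a Gröbner basis of J.

Yes, the ideals are equal.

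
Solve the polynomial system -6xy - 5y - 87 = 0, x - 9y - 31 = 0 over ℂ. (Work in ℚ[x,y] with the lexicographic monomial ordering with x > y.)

{(4, -3), (157/6, -29/54)}

Compute a lex Gröbner basis by Buchberger's algorithm.
f_1 = -6xy - 5y - 87, LT = xy.
f_2 = x - 9y - 31, LT = x.

S(f_1,f_2): lcm = xy. S = 9y² + 191/6y + 29/2.
  leading term y²: no divisor's leading term divides it; move 9y² to the remainder.
  leading term y: no divisor's leading term divides it; move 191/6y to the remainder.
  leading term 1: no divisor's leading term divides it; move 29/2 to the remainder.
  remainder 9y² + 191/6y + 29/2 ≠ 0; add h_3 = 9y² + 191/6y + 29/2 to the basis.

The other S-polynomials (S(f_1,h_3), S(f_2,h_3)) all reduce to 0 modulo the current basis, so we have a Gröbner basis.
Inter-reduce: drop elements whose leading term is divisible by another's, tail-reduce, and make monic.
Reduced Gröbner basis: {x - 9y - 31, y² + 191/54y + 29/18}.

A lex Gröbner basis eliminates variables successively. Here y² + 191/54y + 29/18 depends only on y, with roots {-3, -29/54}; lifting each root through the earlier basis elements recovers the full solutions.
  y = -3: the earlier basis element becomes x - 4 = 0, giving x = 4 — point (4, -3).
  y = -29/54: the earlier basis element becomes x - 157/6 = 0, giving x = 157/6 — point (157/6, -29/54).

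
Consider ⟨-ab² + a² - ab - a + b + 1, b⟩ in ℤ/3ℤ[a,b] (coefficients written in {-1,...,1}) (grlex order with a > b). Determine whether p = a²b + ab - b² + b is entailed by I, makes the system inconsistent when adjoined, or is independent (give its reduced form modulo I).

a²b + ab - b² + b lies in I (it reduces to 0).

First compute the reduced Gröbner basis of I by Buchberger's algorithm.
f_1 = -ab² + a² - ab - a + b + 1, LT = ab².
f_2 = b, LT = b.

S(f_1,f_2): lcm = ab². S = -a² + ab + a - b - 1.
  leading term a²: no divisor's leading term divides it; move -a² to the remainder.
  leading term ab: subtract (a)·f_2 from ab + a - b - 1 → a - b - 1
  leading term a: no divisor's leading term divides it; move a to the remainder.
  leading term b: subtract (-1)·f_2 from -b - 1 → -1
  leading term 1: no divisor's leading term divides it; move -1 to the remainder.
  remainder -a² + a - 1 ≠ 0; add h_3 = -a² + a - 1 to the basis.

The other S-polynomials (S(f_1,h_3), S(f_2,h_3)) all reduce to 0 modulo the current basis, so we have a Gröbner basis.
Inter-reduce: drop elements whose leading term is divisible by another's, tail-reduce, and make monic.
Reduced Gröbner basis: {a² - a + 1, b}.
Label its elements g_1 = a² - a + 1, g_2 = b.

Reduce p = a²b + ab - b² + b modulo G:
  leading term a²b: subtract (b)·g_1 from a²b + ab - b² + b → -ab - b²
  leading term ab: subtract (-a)·g_2 from -ab - b² → -b²
  leading term b²: subtract (-b)·g_2 from -b² → 0
  normal form = 0.
Since the normal form is 0, p ∈ I.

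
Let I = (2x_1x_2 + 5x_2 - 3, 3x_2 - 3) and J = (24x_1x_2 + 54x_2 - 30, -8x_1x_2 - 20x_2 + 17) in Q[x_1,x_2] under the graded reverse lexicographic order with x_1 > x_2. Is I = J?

Equality of ideals is decidable: compute both reduced Gröbner bases (unique for the ordering) and check whether they agree.
Buchberger on the first generating set:
f_1 = 2x_1x_2 + 5x_2 - 3, LT = x_1x_2.
f_2 = 3x_2 - 3, LT = x_2.

S(f_1,f_2): lcm = x_1x_2. S = x_1 + 5/2x_2 - 3/2.
  leading term x_1: no divisor's leading term divides it; move x_1 to the remainder.
  leading term x_2: subtract (5/6)·f_2 from 5/2x_2 - 3/2 → 1
  leading term 1: no divisor's leading term divides it; move 1 to the remainder.
  remainder x_1 + 1 ≠ 0; add g_3 = x_1 + 1 to the basis.

The other S-polynomials (S(f_1,g_3), S(f_2,g_3)) all reduce to 0 modulo the current basis, so we have a Gröbner basis.
Inter-reduce: drop elements whose leading term is divisible by another's, tail-reduce, and make monic.
Reduced Gröbner basis: {x_1 + 1, x_2 - 1}.

Buchberger on the second generating set:
h_1 = 24x_1x_2 + 54x_2 - 30, LT = x_1x_2.
h_2 = -8x_1x_2 - 20x_2 + 17, LT = x_1x_2.

S(h_1,h_2): lcm = x_1x_2. S = -1/4x_2 + 7/8.
  leading term x_2: no divisor's leading term divides it; move -1/4x_2 to the remainder.
  leading term 1: no divisor's leading term divides it; move 7/8 to the remainder.
  remainder -1/4x_2 + 7/8 ≠ 0; add k_3 = -1/4x_2 + 7/8 to the basis.

S(h_1,k_3): lcm = x_1x_2. S = 7/2x_1 + 9/4x_2 - 5/4.
  leading term x_1: no divisor's leading term divides it; move 7/2x_1 to the remainder.
  leading term x_2: subtract (-9)·k_3 from 9/4x_2 - 5/4 → 53/8
  leading term 1: no divisor's leading term divides it; move 53/8 to the remainder.
  remainder 7/2x_1 + 53/8 ≠ 0; add k_4 = 7/2x_1 + 53/8 to the basis.

The other S-polynomials (S(h_2,k_3), S(h_1,k_4), S(h_2,k_4), S(k_3,k_4)) all reduce to 0 modulo the current basis, so we have a Gröbner basis.
Inter-reduce: drop elements whose leading term is divisible by another's, tail-reduce, and make monic.
Reduced Gröbner basis: {x_1 + 53/28, x_2 - 7/2}.

The bases are distinct; the ideals are different.

No, the ideals differ.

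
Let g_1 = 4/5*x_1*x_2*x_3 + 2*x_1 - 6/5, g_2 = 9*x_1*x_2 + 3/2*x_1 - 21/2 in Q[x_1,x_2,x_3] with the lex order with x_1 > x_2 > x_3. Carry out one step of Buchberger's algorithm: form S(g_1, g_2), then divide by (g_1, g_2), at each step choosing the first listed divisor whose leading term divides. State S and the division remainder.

S(g_1, g_2) = -1/6*x_1*x_3 + 5/2*x_1 + 7/6*x_3 - 3/2; remainder on division = -1/6*x_1*x_3 + 5/2*x_1 + 7/6*x_3 - 3/2.

lcm(LM(g_1), LM(g_2)) = x_1*x_2*x_3.
S = (lcm/LT(g_1))·g_1 − (lcm/LT(g_2))·g_2 = -1/6*x_1*x_3 + 5/2*x_1 + 7/6*x_3 - 3/2.
Reduce S modulo (g_1, g_2) in that order:
  leading term x_1*x_3: no divisor's leading term divides it; move -1/6*x_1*x_3 to the remainder.
  leading term x_1: no divisor's leading term divides it; move 5/2*x_1 to the remainder.
  leading term x_3: no divisor's leading term divides it; move 7/6*x_3 to the remainder.
  leading term 1: no divisor's leading term divides it; move -3/2 to the remainder.
The remainder -1/6*x_1*x_3 + 5/2*x_1 + 7/6*x_3 - 3/2 is nonzero, so it would be added as the next basis element.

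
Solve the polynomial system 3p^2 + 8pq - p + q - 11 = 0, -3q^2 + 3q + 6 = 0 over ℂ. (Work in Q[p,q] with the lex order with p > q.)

Compute a lex Gröbner basis by Buchberger's algorithm.
f_1 = 3p^2 + 8pq - p + q - 11, LT = p^2.
f_2 = -3q^2 + 3q + 6, LT = q^2.

The S-polynomials (S(f_1,f_2)) all reduce to 0 modulo the current basis, so we have a Gröbner basis.
Inter-reduce: drop elements whose leading term is divisible by another's, tail-reduce, and make monic.
Reduced Gröbner basis: {p^2 + 8/3pq - 1/3p + 1/3q - 11/3, q^2 - q - 2}.

Elimination: the polynomial q^2 - q - 2 lies in the elimination ideal for q, so q ∈ {-1, 2}. For each such q, the remaining basis elements (now univariate) give the rest of the solution.
  q = -1: the earlier basis element becomes p^2 - 3p - 4 = 0, giving p = -1, 4 — points (-1, -1), (4, -1).
  q = 2: the earlier basis element becomes p^2 + 5p - 3 = 0, giving p = -5/2 + sqrt(37)/2, -sqrt(37)/2 - 5/2 — points (-5/2 + sqrt(37)/2, 2), (-sqrt(37)/2 - 5/2, 2).

{(-1, -1), (4, -1), (-5/2 + sqrt(37)/2, 2), (-sqrt(37)/2 - 5/2, 2)}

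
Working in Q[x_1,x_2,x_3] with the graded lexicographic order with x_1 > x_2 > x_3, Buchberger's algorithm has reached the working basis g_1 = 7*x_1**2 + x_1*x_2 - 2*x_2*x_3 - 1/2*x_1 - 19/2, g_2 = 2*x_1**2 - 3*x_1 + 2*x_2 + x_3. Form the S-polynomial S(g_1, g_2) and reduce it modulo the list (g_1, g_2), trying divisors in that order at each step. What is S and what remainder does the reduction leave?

S(g_1, g_2) = 1/7*x_1*x_2 - 2/7*x_2*x_3 + 10/7*x_1 - x_2 - 1/2*x_3 - 19/14; remainder on division = 1/7*x_1*x_2 - 2/7*x_2*x_3 + 10/7*x_1 - x_2 - 1/2*x_3 - 19/14.

lcm(LM(g_1), LM(g_2)) = x_1**2.
S = (lcm/LT(g_1))·g_1 − (lcm/LT(g_2))·g_2 = 1/7*x_1*x_2 - 2/7*x_2*x_3 + 10/7*x_1 - x_2 - 1/2*x_3 - 19/14.
Reduce S modulo (g_1, g_2) in that order:
  leading term x_1*x_2: no divisor's leading term divides it; move 1/7*x_1*x_2 to the remainder.
  leading term x_2*x_3: no divisor's leading term divides it; move -2/7*x_2*x_3 to the remainder.
  leading term x_1: no divisor's leading term divides it; move 10/7*x_1 to the remainder.
  leading term x_2: no divisor's leading term divides it; move -x_2 to the remainder.
  leading term x_3: no divisor's leading term divides it; move -1/2*x_3 to the remainder.
  leading term 1: no divisor's leading term divides it; move -19/14 to the remainder.
The remainder 1/7*x_1*x_2 - 2/7*x_2*x_3 + 10/7*x_1 - x_2 - 1/2*x_3 - 19/14 is nonzero, so it would be added as the next basis element.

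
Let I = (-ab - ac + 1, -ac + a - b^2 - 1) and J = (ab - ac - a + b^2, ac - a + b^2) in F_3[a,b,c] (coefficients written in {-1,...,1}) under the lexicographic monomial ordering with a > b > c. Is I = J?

No, the ideals differ.

Two ideals are equal iff their reduced Gröbner bases coincide (the reduced basis is unique for a fixed ordering).
Buchberger on the first generating set:
f_1 = -ab - ac + 1, LT = ab.
f_2 = -ac + a - b^2 - 1, LT = ac.

S(f_1,f_2): lcm = abc. S = ab + ac^2 - b^3 - b - c.
  reduce S modulo (f_1, f_2):
  remainder -b^3 - b^2c - b + c + 1 ≠ 0; add g_3 = -b^3 - b^2c - b + c + 1 to the basis.

The other S-polynomials (S(f_1,g_3), S(f_2,g_3)) all reduce to 0 modulo the current basis, so we have a Gröbner basis.
Inter-reduce: drop elements whose leading term is divisible by another's, tail-reduce, and make monic.
Reduced Gröbner basis: {ab + a - b^2 + 1, ac - a + b^2 + 1, b^3 + b^2c + b - c - 1}.

Buchberger on the second generating set:
h_1 = ab - ac - a + b^2, LT = ab.
h_2 = ac - a + b^2, LT = ac.

S(h_1,h_2): lcm = abc. S = ab - ac^2 - ac - b^3 + b^2c.
  reduce S modulo (h_1, h_2):
  remainder -b^3 - b^2c ≠ 0; add k_3 = -b^3 - b^2c to the basis.

The other S-polynomials (S(h_1,k_3), S(h_2,k_3)) all reduce to 0 modulo the current basis, so we have a Gröbner basis.
Inter-reduce: drop elements whose leading term is divisible by another's, tail-reduce, and make monic.
Reduced Gröbner basis: {ab + a - b^2, ac - a + b^2, b^3 + b^2c}.

The bases are distinct; the ideals are different.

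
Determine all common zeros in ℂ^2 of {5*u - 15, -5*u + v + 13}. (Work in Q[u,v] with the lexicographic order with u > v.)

Compute a lex Gröbner basis by Buchberger's algorithm.
f_1 = 5*u - 15, LT = u.
f_2 = -5*u + v + 13, LT = u.

S(f_1,f_2): lcm = u. S = 1/5*v - 2/5.
  leading term v: no divisor's leading term divides it; move 1/5*v to the remainder.
  leading term 1: no divisor's leading term divides it; move -2/5 to the remainder.
  remainder 1/5*v - 2/5 ≠ 0; add h_3 = 1/5*v - 2/5 to the basis.

S(f_1,h_3): leading monomials are coprime, so the S-polynomial reduces to 0 (Buchberger's first criterion).
S(f_2,h_3): leading monomials are coprime, so the S-polynomial reduces to 0 (Buchberger's first criterion).
Every S-polynomial of the final basis reduces to 0, so we have a Gröbner basis.
Inter-reduce: drop elements whose leading term is divisible by another's, tail-reduce, and make monic.
Reduced Gröbner basis: {u - 3, v - 2}.

Elimination: the polynomial v - 2 lies in the elimination ideal for v, so v ∈ {2}. For each such v, the remaining basis elements (now univariate) give the rest of the solution.
  v = 2: the earlier basis element becomes u - 3 = 0, giving u = 3 — point (3, 2).
Substituting each solution back into the original system confirms all equations vanish.

{(3, 2)}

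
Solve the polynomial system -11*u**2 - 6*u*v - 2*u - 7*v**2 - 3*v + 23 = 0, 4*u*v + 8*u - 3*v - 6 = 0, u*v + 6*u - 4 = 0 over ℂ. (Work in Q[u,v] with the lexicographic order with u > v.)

{(1, -2)}

Compute a lex Gröbner basis by Buchberger's algorithm.
f_1 = -11*u**2 - 6*u*v - 2*u - 7*v**2 - 3*v + 23, LT = u**2.
f_2 = 4*u*v + 8*u - 3*v - 6, LT = u*v.
f_3 = u*v + 6*u - 4, LT = u*v.

S(f_1,f_2): lcm = u**2*v. S = -2*u**2 + 6/11*u*v**2 + 41/44*u*v + 3/2*u + 7/11*v**3 + 3/11*v**2 - 23/11*v.
  reduce S modulo (f_1, f_2, f_3):
  remainder 7/11*v**3 + 43/22*v**2 - 5/176*v - 245/88 ≠ 0; add h_4 = 7/11*v**3 + 43/22*v**2 - 5/176*v - 245/88 to the basis.

S(f_1,f_3): lcm = u**2*v. S = -6*u**2 + 6/11*u*v**2 + 2/11*u*v + 4*u + 7/11*v**3 + 3/11*v**2 - 23/11*v.
  reduce S modulo (f_1, f_2, f_3, h_4):
  remainder 4/11*u + 28/11*v**2 + 381/176*v - 547/88 ≠ 0; add h_5 = 4/11*u + 28/11*v**2 + 381/176*v - 547/88 to the basis.

S(f_2,f_3): lcm = u*v. S = -4*u - 3/4*v + 5/2.
  reduce S modulo (f_1, f_2, f_3, h_4, h_5):
  remainder 28*v**2 + 369/16*v - 527/8 ≠ 0; add h_6 = 28*v**2 + 369/16*v - 527/8 to the basis.

S(f_3,h_4): lcm = u*v**3. S = 41/14*u*v**2 + 5/112*u*v + 35/8*u - 4*v**2.
  reduce S modulo (f_1, f_2, f_3, h_4, h_5, h_6):
  remainder -37155/25088*v - 37155/12544 ≠ 0; add h_7 = -37155/25088*v - 37155/12544 to the basis.

The other S-polynomials (S(f_1,h_4), S(f_2,h_4), S(f_1,h_5), S(f_2,h_5), S(f_3,h_5), S(h_4,h_5), S(f_1,h_6), S(f_2,h_6), S(f_3,h_6), S(h_4,h_6), S(h_5,h_6), S(f_1,h_7), S(f_2,h_7), S(f_3,h_7), S(h_4,h_7), S(h_5,h_7), S(h_6,h_7)) all reduce to 0 modulo the current basis, so we have a Gröbner basis.
Inter-reduce: drop elements whose leading term is divisible by another's, tail-reduce, and make monic.
Reduced Gröbner basis: {u - 1, v + 2}.

The lex basis is triangular: the last element involves only v. Solving v + 2 = 0 gives v ∈ {-2}; substituting each value into the earlier elements determines the remaining variables.
  v = -2: the earlier basis element becomes u - 1 = 0, giving u = 1 — point (1, -2).
A lex Gröbner basis triangularizes the system, enabling back-substitution.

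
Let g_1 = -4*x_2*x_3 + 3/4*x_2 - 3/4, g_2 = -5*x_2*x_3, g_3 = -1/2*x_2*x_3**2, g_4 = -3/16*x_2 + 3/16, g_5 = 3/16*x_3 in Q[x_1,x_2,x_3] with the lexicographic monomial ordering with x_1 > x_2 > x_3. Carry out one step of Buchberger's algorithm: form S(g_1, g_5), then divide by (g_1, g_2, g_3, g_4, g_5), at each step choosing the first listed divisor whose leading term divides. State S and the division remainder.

S(g_1, g_5) = -3/16*x_2 + 3/16; remainder on division = 0.

lcm(LM(g_1), LM(g_5)) = x_2*x_3.
S = (lcm/LT(g_1))·g_1 − (lcm/LT(g_5))·g_5 = -3/16*x_2 + 3/16.
Reduce S modulo (g_1, g_2, g_3, g_4, g_5) in that order:
  leading term x_2: subtract (1)·g_4 from -3/16*x_2 + 3/16 → 0
The remainder is 0, so this S-polynomial contributes no new basis element.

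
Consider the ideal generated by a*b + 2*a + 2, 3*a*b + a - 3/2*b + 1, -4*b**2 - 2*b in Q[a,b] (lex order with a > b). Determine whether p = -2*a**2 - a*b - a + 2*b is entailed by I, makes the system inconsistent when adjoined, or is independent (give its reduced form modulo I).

First compute the reduced Gröbner basis of I by Buchberger's algorithm.
f_1 = a*b + 2*a + 2, LT = a*b.
f_2 = 3*a*b + a - 3/2*b + 1, LT = a*b.
f_3 = -4*b**2 - 2*b, LT = b**2.

S(f_1,f_2): lcm = a*b. S = 5/3*a + 1/2*b + 5/3.
  leading term a: no divisor's leading term divides it; move 5/3*a to the remainder.
  leading term b: no divisor's leading term divides it; move 1/2*b to the remainder.
  leading term 1: no divisor's leading term divides it; move 5/3 to the remainder.
  remainder 5/3*a + 1/2*b + 5/3 ≠ 0; add h_4 = 5/3*a + 1/2*b + 5/3 to the basis.

S(f_1,f_3): lcm = a*b**2. S = 3/2*a*b + 2*b.
  leading term a*b: subtract (3/2)·f_1 from 3/2*a*b + 2*b → -3*a + 2*b - 3
  leading term a: subtract (-9/5)·h_4 from -3*a + 2*b - 3 → 29/10*b
  leading term b: no divisor's leading term divides it; move 29/10*b to the remainder.
  remainder 29/10*b ≠ 0; add h_5 = 29/10*b to the basis.

The other S-polynomials (S(f_2,f_3), S(f_1,h_4), S(f_2,h_4), S(f_3,h_4), S(f_1,h_5), S(f_2,h_5), S(f_3,h_5), S(h_4,h_5)) all reduce to 0 modulo the current basis, so we have a Gröbner basis.
Inter-reduce: drop elements whose leading term is divisible by another's, tail-reduce, and make monic.
Reduced Gröbner basis: {a + 1, b}.
Label its elements g_1 = a + 1, g_2 = b.

Reduce p = -2*a**2 - a*b - a + 2*b modulo G:
  leading term a**2: subtract (-2*a)·g_1 from -2*a**2 - a*b - a + 2*b → -a*b + a + 2*b
  leading term a*b: subtract (-b)·g_1 from -a*b + a + 2*b → a + 3*b
  leading term a: subtract (1)·g_1 from a + 3*b → 3*b - 1
  leading term b: subtract (3)·g_2 from 3*b - 1 → -1
  leading term 1: no divisor's leading term divides it; move -1 to the remainder.
  normal form = -1.
The normal form is nonzero, so p ∉ I. Since p minus its normal form lies in I, I + (p) = I + (r) where r = -1; decide whether this ideal is the whole ring.
Here r = -1 is a nonzero constant, hence a unit: 1 ∈ I + (p), the Gröbner basis of I + (p) is {1}, and the enlarged system has no common solution — adjoining p is inconsistent.

Ideal membership is decidable via reduction modulo a Gröbner basis.

Adjoining -2*a**2 - a*b - a + 2*b makes the ideal the whole ring: the system is inconsistent.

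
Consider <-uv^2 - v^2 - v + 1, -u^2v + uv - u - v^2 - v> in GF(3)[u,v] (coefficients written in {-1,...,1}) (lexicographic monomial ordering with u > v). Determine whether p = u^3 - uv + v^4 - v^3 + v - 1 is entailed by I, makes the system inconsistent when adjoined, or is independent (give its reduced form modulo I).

u^3 - uv + v^4 - v^3 + v - 1 lies in I (it reduces to 0).

First compute the reduced Gröbner basis of I by Buchberger's algorithm.
f_1 = -uv^2 - v^2 - v + 1, LT = uv^2.
f_2 = -u^2v + uv - u - v^2 - v, LT = u^2v.

S(f_1,f_2): lcm = u^2v^2. S = -uv^2 - u - v^3 - v^2.
  leading term uv^2: subtract (1)·f_1 from -uv^2 - u - v^3 - v^2 → -u - v^3 + v - 1
  leading term u: no divisor's leading term divides it; move -u to the remainder.
  leading term v^3: no divisor's leading term divides it; move -v^3 to the remainder.
  leading term v: no divisor's leading term divides it; move v to the remainder.
  leading term 1: no divisor's leading term divides it; move -1 to the remainder.
  remainder -u - v^3 + v - 1 ≠ 0; add h_3 = -u - v^3 + v - 1 to the basis.

S(f_1,h_3): lcm = uv^2. S = -v^5 + v^3 + v - 1.
  leading term v^5: no divisor's leading term divides it; move -v^5 to the remainder.
  leading term v^3: no divisor's leading term divides it; move v^3 to the remainder.
  leading term v: no divisor's leading term divides it; move v to the remainder.
  leading term 1: no divisor's leading term divides it; move -1 to the remainder.
  remainder -v^5 + v^3 + v - 1 ≠ 0; add h_4 = -v^5 + v^3 + v - 1 to the basis.

The other S-polynomials (S(f_2,h_3), S(f_1,h_4), S(f_2,h_4), S(h_3,h_4)) all reduce to 0 modulo the current basis, so we have a Gröbner basis.
Inter-reduce: drop elements whose leading term is divisible by another's, tail-reduce, and make monic.
Reduced Gröbner basis: {u + v^3 - v + 1, v^5 - v^3 - v + 1}.
Label its elements g_1 = u + v^3 - v + 1, g_2 = v^5 - v^3 - v + 1.

Reduce p = u^3 - uv + v^4 - v^3 + v - 1 modulo G:
  leading term u^3: subtract (u^2)·g_1 from u^3 - uv + v^4 - v^3 + v - 1 → -u^2v^3 + u^2v - u^2 - uv + v^4 - v^3 + v - 1
  leading term u^2v^3: subtract (-uv^3)·g_1 from -u^2v^3 + u^2v - u^2 - uv + v^4 - v^3 + v - 1 → u^2v - u^2 + uv^6 - uv^4 + uv^3 - uv + v^4 - v^3 + v - 1
  leading term u^2v: subtract (uv)·g_1 from u^2v - u^2 + uv^6 - uv^4 + uv^3 - uv + v^4 - v^3 + v - 1 → -u^2 + uv^6 + uv^4 + uv^3 + uv^2 + uv + v^4 - v^3 + v - 1
  leading term u^2: subtract (-u)·g_1 from -u^2 + uv^6 + uv^4 + uv^3 + uv^2 + uv + v^4 - v^3 + v - 1 → uv^6 + uv^4 - uv^3 + uv^2 + u + v^4 - v^3 + v - 1
  leading term uv^6: subtract (v^6)·g_1 from uv^6 + uv^4 - uv^3 + uv^2 + u + v^4 - v^3 + v - 1 → uv^4 - uv^3 + uv^2 + u - v^9 + v^7 - v^6 + v^4 - v^3 + v - 1
  leading term uv^4: subtract (v^4)·g_1 from uv^4 - uv^3 + uv^2 + u - v^9 + v^7 - v^6 + v^4 - v^3 + v - 1 → -uv^3 + uv^2 + u - v^9 - v^6 + v^5 - v^3 + v - 1
  leading term uv^3: subtract (-v^3)·g_1 from -uv^3 + uv^2 + u - v^9 - v^6 + v^5 - v^3 + v - 1 → uv^2 + u - v^9 + v^5 - v^4 + v - 1
  leading term uv^2: subtract (v^2)·g_1 from uv^2 + u - v^9 + v^5 - v^4 + v - 1 → u - v^9 - v^4 + v^3 - v^2 + v - 1
  leading term u: subtract (1)·g_1 from u - v^9 - v^4 + v^3 - v^2 + v - 1 → -v^9 - v^4 - v^2 - v + 1
  leading term v^9: subtract (-v^4)·g_2 from -v^9 - v^4 - v^2 - v + 1 → -v^7 - v^5 - v^2 - v + 1
  leading term v^7: subtract (-v^2)·g_2 from -v^7 - v^5 - v^2 - v + 1 → v^5 - v^3 - v + 1
  leading term v^5: subtract (1)·g_2 from v^5 - v^3 - v + 1 → 0
  normal form = 0.
Since the normal form is 0, p ∈ I.

The remainder on division by a Gröbner basis is unique — it is the normal form.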